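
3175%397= 396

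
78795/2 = 78795/2 = 39397.50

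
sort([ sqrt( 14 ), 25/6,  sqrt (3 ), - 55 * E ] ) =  [ -55*E, sqrt( 3), sqrt(14 ), 25/6 ]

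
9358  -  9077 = 281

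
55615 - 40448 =15167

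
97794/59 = 97794/59 = 1657.53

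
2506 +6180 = 8686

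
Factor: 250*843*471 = 2^1*3^2*5^3*157^1*281^1= 99263250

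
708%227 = 27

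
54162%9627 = 6027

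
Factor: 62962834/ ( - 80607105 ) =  - 2^1*3^ (-2 )*5^( - 1)*11^2 * 53^1*4909^1*1791269^( - 1 )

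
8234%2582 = 488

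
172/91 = 172/91 = 1.89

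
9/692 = 9/692 = 0.01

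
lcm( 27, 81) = 81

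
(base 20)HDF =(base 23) D8E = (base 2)1101110100011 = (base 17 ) 1783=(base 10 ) 7075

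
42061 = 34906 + 7155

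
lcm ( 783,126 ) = 10962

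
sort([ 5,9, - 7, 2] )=[  -  7,2 , 5, 9] 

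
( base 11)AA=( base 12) a0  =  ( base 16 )78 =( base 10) 120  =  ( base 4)1320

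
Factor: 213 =3^1*71^1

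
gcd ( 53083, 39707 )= 1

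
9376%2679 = 1339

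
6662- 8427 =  - 1765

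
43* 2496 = 107328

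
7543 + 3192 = 10735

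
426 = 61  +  365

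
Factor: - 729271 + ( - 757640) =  - 3^1*495637^1 = - 1486911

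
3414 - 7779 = -4365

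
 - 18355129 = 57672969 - 76028098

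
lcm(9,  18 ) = 18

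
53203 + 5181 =58384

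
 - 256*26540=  - 6794240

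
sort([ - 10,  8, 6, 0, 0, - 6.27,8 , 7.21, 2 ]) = [ - 10, - 6.27, 0,0,2 , 6, 7.21,8,8]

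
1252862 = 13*96374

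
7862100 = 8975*876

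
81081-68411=12670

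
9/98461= 9/98461= 0.00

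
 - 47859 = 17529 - 65388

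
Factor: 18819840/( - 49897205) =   -  3763968/9979441 = - 2^8 *3^1*13^2*29^1*41^(  -  1)*243401^(-1) 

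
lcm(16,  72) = 144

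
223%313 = 223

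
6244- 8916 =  - 2672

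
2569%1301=1268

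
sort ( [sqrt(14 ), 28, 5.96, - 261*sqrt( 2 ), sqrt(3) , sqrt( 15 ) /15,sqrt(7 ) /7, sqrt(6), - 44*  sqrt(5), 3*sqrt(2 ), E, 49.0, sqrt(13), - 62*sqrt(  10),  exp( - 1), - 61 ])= [ - 261*sqrt(2 ), - 62 * sqrt (10) , - 44*sqrt( 5 ), - 61, sqrt( 15) /15, exp ( - 1), sqrt(7)/7,sqrt(3 ), sqrt (6 ), E, sqrt(13 ),sqrt ( 14),3*sqrt( 2 ),5.96, 28, 49.0 ]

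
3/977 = 3/977 = 0.00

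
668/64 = 10 + 7/16=10.44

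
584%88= 56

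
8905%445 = 5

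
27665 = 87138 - 59473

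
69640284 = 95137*732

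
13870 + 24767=38637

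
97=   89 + 8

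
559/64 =8 +47/64 = 8.73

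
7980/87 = 2660/29 = 91.72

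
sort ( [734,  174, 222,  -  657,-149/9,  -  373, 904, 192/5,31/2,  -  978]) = [ - 978, - 657, - 373, - 149/9,31/2, 192/5, 174,222,734,904]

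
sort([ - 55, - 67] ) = [ - 67, - 55 ]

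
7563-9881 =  - 2318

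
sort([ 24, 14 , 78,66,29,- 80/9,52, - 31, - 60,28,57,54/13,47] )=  [  -  60, - 31,  -  80/9, 54/13, 14,24,28,29,47,52, 57,66,  78]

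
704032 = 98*7184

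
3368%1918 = 1450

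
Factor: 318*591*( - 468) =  - 2^3*3^4*13^1*53^1*197^1= - 87954984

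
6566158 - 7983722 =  - 1417564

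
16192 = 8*2024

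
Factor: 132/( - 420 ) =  - 5^ ( - 1)*7^( - 1 )*11^1 =- 11/35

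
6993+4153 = 11146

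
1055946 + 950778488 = 951834434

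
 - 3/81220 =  - 3/81220 = - 0.00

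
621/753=207/251 = 0.82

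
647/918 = 647/918=0.70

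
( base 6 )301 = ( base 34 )37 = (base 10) 109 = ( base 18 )61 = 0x6d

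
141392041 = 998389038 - 856996997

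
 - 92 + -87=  - 179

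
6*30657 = 183942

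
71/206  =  71/206 =0.34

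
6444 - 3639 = 2805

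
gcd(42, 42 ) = 42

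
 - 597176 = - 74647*8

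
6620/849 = 7 + 677/849 = 7.80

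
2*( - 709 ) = -1418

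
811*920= 746120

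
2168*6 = 13008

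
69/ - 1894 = -1 + 1825/1894 = - 0.04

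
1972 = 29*68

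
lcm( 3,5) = 15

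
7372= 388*19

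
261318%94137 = 73044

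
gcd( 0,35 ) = 35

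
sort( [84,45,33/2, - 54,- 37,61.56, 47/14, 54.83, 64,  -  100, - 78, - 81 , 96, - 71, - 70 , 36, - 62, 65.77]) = [  -  100,-81,  -  78, - 71, - 70, - 62, - 54,  -  37 , 47/14,33/2, 36,  45, 54.83, 61.56, 64, 65.77, 84, 96]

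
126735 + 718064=844799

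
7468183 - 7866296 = - 398113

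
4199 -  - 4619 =8818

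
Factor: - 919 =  -919^1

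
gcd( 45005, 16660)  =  5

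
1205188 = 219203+985985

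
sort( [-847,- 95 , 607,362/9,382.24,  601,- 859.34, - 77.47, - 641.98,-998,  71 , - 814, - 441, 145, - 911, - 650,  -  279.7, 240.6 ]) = [- 998, - 911, - 859.34, - 847,  -  814,  -  650, - 641.98, - 441,  -  279.7, - 95 , - 77.47, 362/9 , 71, 145,240.6, 382.24, 601, 607 ]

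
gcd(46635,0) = 46635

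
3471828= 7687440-4215612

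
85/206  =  85/206 = 0.41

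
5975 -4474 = 1501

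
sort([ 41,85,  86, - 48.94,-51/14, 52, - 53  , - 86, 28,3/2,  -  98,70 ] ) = [ - 98,  -  86,  -  53, - 48.94, - 51/14, 3/2,  28,41 , 52,70, 85,86 ] 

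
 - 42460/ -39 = 42460/39 = 1088.72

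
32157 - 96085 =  - 63928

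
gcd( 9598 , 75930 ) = 2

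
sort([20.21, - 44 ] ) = [ - 44, 20.21]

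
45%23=22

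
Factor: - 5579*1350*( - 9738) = 2^2*3^5 * 5^2*7^1*541^1*797^1 = 73343207700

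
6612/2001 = 3 + 7/23 = 3.30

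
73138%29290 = 14558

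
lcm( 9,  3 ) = 9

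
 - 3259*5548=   -  18080932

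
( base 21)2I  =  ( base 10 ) 60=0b111100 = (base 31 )1t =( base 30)20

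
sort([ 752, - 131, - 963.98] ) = [ - 963.98, - 131, 752 ] 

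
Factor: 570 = 2^1*3^1*5^1*19^1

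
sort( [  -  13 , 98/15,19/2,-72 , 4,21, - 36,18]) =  [ - 72 ,-36, - 13, 4  ,  98/15,19/2,18,21 ] 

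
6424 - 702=5722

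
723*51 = 36873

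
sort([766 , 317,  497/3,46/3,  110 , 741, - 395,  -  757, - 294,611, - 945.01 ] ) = [ - 945.01, - 757, - 395, - 294, 46/3, 110,497/3,  317, 611, 741,766]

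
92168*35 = 3225880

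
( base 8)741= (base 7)1255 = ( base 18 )18D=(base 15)221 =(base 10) 481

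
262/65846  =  131/32923  =  0.00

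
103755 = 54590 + 49165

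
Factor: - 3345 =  - 3^1*5^1* 223^1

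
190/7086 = 95/3543 = 0.03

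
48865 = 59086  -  10221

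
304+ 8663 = 8967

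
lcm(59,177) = 177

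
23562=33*714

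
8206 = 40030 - 31824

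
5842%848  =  754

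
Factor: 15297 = 3^1*5099^1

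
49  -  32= 17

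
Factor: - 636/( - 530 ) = 2^1*3^1* 5^( - 1 ) = 6/5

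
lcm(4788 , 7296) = 153216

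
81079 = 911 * 89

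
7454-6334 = 1120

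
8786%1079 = 154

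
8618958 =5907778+2711180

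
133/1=133 =133.00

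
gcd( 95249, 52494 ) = 1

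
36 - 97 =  - 61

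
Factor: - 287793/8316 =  - 969/28  =  - 2^( - 2 )*3^1 * 7^(-1) * 17^1*19^1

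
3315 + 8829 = 12144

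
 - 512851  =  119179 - 632030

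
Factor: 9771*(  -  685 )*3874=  - 2^1 * 3^1*5^1*13^1 * 137^1*149^1 * 3257^1 = - 25929204990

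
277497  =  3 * 92499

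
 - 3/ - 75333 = 1/25111  =  0.00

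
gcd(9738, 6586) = 2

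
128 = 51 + 77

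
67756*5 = 338780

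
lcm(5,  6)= 30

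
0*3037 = 0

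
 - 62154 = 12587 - 74741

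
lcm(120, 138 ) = 2760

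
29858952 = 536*55707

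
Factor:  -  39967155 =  - 3^3 * 5^1*47^1 * 6299^1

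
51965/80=10393/16  =  649.56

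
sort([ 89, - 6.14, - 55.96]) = [-55.96,-6.14,89]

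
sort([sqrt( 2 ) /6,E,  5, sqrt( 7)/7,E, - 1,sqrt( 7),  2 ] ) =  [ - 1, sqrt(2 ) /6 , sqrt( 7 )/7 , 2,sqrt(7 ),  E,E  ,  5 ]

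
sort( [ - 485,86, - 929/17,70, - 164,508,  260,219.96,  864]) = [-485, - 164, -929/17, 70, 86, 219.96, 260, 508, 864 ]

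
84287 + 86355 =170642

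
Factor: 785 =5^1*157^1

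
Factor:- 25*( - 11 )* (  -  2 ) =- 550= - 2^1 * 5^2*11^1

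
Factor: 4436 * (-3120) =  -2^6*3^1 * 5^1*13^1*1109^1 =-13840320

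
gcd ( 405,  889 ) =1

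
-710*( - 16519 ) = 11728490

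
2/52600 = 1/26300 = 0.00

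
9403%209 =207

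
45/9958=45/9958 = 0.00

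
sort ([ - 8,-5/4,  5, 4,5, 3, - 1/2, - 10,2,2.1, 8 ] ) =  [ - 10,-8,-5/4, - 1/2,2, 2.1, 3,4,  5,  5,8]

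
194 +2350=2544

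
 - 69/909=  - 1 + 280/303 = - 0.08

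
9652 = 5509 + 4143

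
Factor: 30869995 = 5^1 * 13^1*474923^1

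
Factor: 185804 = 2^2* 46451^1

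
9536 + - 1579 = 7957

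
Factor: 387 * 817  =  3^2 * 19^1*43^2 = 316179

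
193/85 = 193/85 = 2.27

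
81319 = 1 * 81319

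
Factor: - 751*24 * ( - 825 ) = 14869800 = 2^3*3^2*5^2*11^1*751^1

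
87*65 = 5655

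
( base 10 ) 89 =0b1011001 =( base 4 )1121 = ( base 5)324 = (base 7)155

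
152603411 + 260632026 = 413235437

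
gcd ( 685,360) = 5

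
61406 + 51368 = 112774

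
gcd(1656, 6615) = 9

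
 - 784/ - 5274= 392/2637 =0.15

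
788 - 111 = 677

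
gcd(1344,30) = 6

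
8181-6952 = 1229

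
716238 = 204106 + 512132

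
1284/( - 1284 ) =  - 1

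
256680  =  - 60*( - 4278 )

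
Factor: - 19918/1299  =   - 2^1*3^( - 1 )*23^1 = -46/3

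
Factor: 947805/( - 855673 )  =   - 3^1*5^1*7^( - 1 )*13^ ( - 1)*179^1 * 353^1*9403^(  -  1)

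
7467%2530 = 2407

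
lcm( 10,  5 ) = 10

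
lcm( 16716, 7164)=50148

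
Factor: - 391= - 17^1*23^1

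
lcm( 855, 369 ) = 35055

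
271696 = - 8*( - 33962)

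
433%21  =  13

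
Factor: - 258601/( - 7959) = 3^( - 1)*379^( - 1 )*36943^1= 36943/1137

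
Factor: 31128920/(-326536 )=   -5^1 *7^( - 4)*17^(-1 )*778223^1 = -  3891115/40817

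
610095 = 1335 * 457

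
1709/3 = 1709/3 = 569.67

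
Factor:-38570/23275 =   -  2^1*5^( - 1 )*7^( -1 )*29^1= - 58/35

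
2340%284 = 68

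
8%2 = 0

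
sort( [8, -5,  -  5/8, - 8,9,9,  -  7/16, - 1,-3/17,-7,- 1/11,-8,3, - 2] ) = [ - 8 ,-8, - 7, - 5,-2, - 1, - 5/8, - 7/16, - 3/17,-1/11,3, 8,  9,  9 ] 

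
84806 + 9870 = 94676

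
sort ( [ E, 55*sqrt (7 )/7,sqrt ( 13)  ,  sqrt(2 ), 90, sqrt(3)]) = [sqrt(2), sqrt( 3),  E, sqrt( 13) , 55*sqrt( 7)/7, 90 ]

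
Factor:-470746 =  - 2^1*53^1*4441^1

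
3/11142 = 1/3714 = 0.00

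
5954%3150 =2804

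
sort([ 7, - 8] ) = [- 8,7 ]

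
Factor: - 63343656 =  -  2^3*3^2 * 23^1*29^1*1319^1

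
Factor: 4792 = 2^3*599^1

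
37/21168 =37/21168 = 0.00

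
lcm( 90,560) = 5040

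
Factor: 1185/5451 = 5/23 =5^1*23^( - 1)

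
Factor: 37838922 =2^1*3^1* 11^1*573317^1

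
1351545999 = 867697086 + 483848913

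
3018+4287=7305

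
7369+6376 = 13745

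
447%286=161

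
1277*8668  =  11069036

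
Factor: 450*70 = 31500 = 2^2*  3^2*5^3*7^1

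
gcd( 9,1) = 1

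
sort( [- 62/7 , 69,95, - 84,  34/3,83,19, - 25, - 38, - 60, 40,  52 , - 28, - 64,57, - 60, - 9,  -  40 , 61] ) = [ - 84, - 64, - 60, - 60, - 40, - 38, - 28, - 25, - 9, - 62/7,34/3, 19, 40, 52,57,61, 69,83,95] 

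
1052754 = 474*2221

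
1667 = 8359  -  6692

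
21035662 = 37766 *557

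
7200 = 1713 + 5487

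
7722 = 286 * 27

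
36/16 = 9/4 = 2.25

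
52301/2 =26150+1/2 = 26150.50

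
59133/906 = 19711/302 = 65.27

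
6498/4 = 3249/2 = 1624.50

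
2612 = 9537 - 6925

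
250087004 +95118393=345205397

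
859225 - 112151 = 747074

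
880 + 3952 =4832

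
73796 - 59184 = 14612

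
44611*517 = 23063887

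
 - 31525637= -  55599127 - - 24073490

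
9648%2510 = 2118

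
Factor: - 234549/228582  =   - 2^(- 1 )*3^(-1) * 7^1*73^1*83^(- 1) = -  511/498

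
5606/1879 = 2+1848/1879 = 2.98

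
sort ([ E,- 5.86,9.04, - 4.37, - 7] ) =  [ - 7,-5.86,-4.37,E,9.04]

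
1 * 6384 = 6384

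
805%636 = 169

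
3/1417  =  3/1417 = 0.00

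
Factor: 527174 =2^1* 19^1 * 13873^1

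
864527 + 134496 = 999023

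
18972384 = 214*88656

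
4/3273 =4/3273 = 0.00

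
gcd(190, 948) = 2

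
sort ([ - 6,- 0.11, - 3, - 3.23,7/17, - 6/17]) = [-6, - 3.23, - 3, -6/17 ,-0.11, 7/17] 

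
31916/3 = 31916/3 = 10638.67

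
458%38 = 2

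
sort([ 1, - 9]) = [ - 9,  1] 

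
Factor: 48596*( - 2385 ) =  - 2^2*3^2 * 5^1*53^1*12149^1 = -115901460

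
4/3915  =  4/3915 = 0.00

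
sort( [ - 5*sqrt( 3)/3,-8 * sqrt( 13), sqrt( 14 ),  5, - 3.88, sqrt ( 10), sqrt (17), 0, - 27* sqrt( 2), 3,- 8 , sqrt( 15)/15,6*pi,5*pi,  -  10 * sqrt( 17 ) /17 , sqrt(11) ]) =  [-27 * sqrt( 2 ), - 8* sqrt( 13),-8,-3.88,  -  5 * sqrt(3 )/3, - 10 * sqrt( 17 )/17, 0, sqrt( 15)/15,  3,sqrt( 10 ),sqrt (11 ), sqrt( 14 ),sqrt( 17), 5,5*pi , 6 * pi] 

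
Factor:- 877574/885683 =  - 974/983 = - 2^1* 487^1*983^( - 1 )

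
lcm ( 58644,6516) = 58644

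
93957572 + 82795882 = 176753454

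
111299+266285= 377584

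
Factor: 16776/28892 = 18/31 = 2^1 * 3^2 * 31^( - 1)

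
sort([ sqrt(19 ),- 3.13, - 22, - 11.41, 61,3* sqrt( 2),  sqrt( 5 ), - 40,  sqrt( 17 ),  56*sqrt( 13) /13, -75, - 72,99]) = [ - 75,  -  72, - 40,-22 , - 11.41,-3.13, sqrt(5 ) , sqrt( 17), 3*sqrt( 2), sqrt(19 ) , 56*sqrt(  13)/13,61, 99]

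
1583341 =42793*37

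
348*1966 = 684168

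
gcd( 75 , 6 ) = 3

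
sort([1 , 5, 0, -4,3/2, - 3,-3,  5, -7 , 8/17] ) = [-7, - 4, - 3, - 3,0,8/17 , 1,3/2,5, 5]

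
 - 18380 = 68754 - 87134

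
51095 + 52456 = 103551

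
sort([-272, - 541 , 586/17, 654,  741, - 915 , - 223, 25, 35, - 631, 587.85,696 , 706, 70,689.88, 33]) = [ - 915, - 631, - 541, - 272, - 223,  25, 33,586/17, 35,70, 587.85,654, 689.88, 696, 706,741] 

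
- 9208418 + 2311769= - 6896649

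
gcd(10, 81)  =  1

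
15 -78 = -63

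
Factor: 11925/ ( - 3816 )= - 2^( - 3 )*5^2 = - 25/8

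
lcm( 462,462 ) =462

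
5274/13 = 405+ 9/13 = 405.69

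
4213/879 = 4 + 697/879 = 4.79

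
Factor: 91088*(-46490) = -4234681120 =- 2^5*5^1*  4649^1*5693^1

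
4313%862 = 3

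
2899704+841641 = 3741345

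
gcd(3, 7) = 1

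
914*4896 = 4474944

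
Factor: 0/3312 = 0 =0^1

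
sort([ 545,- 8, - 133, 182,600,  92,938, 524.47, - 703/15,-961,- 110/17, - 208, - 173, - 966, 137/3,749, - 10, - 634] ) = [ - 966, - 961, - 634,  -  208,-173, - 133, - 703/15, - 10, - 8, - 110/17, 137/3,92,182,524.47,545 , 600,749 , 938]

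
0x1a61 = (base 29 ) 80P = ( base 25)ak3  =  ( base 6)51133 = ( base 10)6753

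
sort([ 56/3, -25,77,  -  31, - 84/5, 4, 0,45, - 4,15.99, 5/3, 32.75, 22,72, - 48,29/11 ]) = [ -48,-31, - 25, - 84/5,- 4 , 0 , 5/3 , 29/11,  4 , 15.99,  56/3,22,32.75,45,72,77]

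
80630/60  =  1343 + 5/6 = 1343.83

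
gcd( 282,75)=3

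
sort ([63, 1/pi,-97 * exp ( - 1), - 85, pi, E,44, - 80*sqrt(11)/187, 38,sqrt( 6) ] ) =[ - 85, - 97*exp( - 1), - 80*sqrt ( 11) /187,1/pi, sqrt(6),E,pi,38,44,63] 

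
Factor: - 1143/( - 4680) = 127/520 = 2^(  -  3 )*5^(-1)*13^ (  -  1)*127^1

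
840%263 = 51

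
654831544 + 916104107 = 1570935651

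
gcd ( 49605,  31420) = 5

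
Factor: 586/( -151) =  - 2^1*151^( - 1)*293^1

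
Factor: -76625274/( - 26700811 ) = 2^1*3^1 *11^1*1160989^1 * 26700811^( - 1 )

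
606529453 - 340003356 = 266526097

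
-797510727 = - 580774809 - 216735918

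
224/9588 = 56/2397=0.02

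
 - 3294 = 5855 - 9149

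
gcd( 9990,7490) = 10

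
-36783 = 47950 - 84733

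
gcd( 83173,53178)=1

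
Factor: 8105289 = 3^1*71^1*38053^1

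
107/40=2 + 27/40 = 2.67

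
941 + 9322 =10263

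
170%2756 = 170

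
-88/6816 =-11/852 = - 0.01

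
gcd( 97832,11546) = 2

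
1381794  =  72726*19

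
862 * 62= 53444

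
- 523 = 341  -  864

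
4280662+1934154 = 6214816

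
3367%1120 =7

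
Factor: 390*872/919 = 2^4*3^1 * 5^1 * 13^1*109^1*919^(-1)= 340080/919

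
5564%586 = 290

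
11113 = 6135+4978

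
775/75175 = 1/97 = 0.01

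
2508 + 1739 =4247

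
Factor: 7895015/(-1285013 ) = -5^1  *  17^( - 1 )*43^1*269^( - 1)*281^ (-1 )*36721^1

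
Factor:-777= - 3^1 * 7^1*37^1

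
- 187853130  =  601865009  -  789718139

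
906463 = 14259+892204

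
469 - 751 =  - 282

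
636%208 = 12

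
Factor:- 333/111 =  - 3 = -3^1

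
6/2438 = 3/1219 = 0.00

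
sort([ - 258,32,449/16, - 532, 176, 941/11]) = [ - 532 , - 258, 449/16,32,941/11,176]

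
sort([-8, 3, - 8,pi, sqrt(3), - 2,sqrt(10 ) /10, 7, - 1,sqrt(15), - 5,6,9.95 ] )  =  [ - 8,-8, - 5, - 2, -1, sqrt( 10 ) /10,  sqrt( 3 ), 3, pi , sqrt( 15 ), 6, 7,  9.95 ] 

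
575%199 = 177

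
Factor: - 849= - 3^1*283^1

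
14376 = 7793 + 6583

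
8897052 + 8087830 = 16984882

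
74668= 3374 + 71294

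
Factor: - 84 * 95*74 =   -  2^3*3^1 * 5^1*7^1*19^1*37^1= -590520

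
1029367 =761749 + 267618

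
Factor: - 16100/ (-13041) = 100/81= 2^2 * 3^( - 4) * 5^2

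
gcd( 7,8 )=1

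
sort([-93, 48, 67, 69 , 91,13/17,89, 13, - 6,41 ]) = [ - 93, - 6, 13/17, 13, 41  ,  48 , 67 , 69, 89, 91] 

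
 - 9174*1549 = -14210526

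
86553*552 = 47777256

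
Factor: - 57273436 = -2^2*11^1* 1301669^1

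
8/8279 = 8/8279 = 0.00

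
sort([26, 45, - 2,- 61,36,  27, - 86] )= [ - 86, - 61, - 2, 26, 27,36, 45] 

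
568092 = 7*81156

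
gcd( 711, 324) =9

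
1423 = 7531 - 6108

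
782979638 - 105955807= 677023831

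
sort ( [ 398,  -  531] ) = [- 531, 398]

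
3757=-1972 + 5729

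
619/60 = 10 + 19/60 =10.32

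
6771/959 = 7 + 58/959 = 7.06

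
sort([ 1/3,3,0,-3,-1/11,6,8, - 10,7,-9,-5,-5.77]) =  [ - 10, - 9, - 5.77,-5,-3,-1/11,0, 1/3, 3,6, 7, 8]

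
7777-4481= 3296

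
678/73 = 9 + 21/73 = 9.29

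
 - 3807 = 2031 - 5838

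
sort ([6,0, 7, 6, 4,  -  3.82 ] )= [-3.82,0,4,6,6,  7] 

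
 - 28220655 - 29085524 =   -  57306179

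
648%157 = 20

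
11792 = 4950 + 6842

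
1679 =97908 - 96229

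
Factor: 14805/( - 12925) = - 63/55 = - 3^2*5^( - 1)*7^1*11^ ( - 1) 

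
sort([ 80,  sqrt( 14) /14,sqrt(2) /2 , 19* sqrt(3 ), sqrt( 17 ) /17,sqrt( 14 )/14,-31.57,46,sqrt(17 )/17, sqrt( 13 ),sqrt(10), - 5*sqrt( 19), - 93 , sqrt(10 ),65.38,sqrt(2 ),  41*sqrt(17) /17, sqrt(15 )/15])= [ - 93, -31.57, - 5*sqrt(19 ), sqrt( 17 ) /17 , sqrt( 17 )/17,sqrt ( 15 )/15,sqrt( 14 ) /14, sqrt(14) /14,sqrt ( 2 ) /2,sqrt ( 2),sqrt ( 10),sqrt ( 10 ),sqrt(13),41 * sqrt( 17) /17  ,  19*sqrt ( 3 ),46,65.38, 80 ] 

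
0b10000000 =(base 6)332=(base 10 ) 128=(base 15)88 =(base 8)200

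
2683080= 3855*696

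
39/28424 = 39/28424 = 0.00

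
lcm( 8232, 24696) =24696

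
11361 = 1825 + 9536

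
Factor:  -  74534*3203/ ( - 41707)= 238732402/41707= 2^1*83^1*179^( - 1 )*233^( - 1)*449^1 * 3203^1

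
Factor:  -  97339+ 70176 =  - 27163 = - 23^1*1181^1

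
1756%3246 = 1756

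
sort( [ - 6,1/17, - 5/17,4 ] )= [ - 6, - 5/17, 1/17,4 ] 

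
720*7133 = 5135760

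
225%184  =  41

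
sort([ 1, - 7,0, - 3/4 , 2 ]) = [ -7, - 3/4, 0, 1,2]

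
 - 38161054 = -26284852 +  - 11876202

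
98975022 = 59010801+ 39964221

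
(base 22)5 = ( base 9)5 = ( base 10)5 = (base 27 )5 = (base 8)5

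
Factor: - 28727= - 23^1*1249^1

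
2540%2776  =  2540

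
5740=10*574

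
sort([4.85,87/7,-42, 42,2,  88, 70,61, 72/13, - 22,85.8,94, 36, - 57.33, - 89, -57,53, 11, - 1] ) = [ - 89, - 57.33, - 57, - 42, - 22, - 1,2,4.85 , 72/13,11,87/7, 36,42,53,61,70,85.8  ,  88,94]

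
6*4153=24918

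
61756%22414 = 16928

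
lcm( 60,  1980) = 1980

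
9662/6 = 1610 + 1/3 = 1610.33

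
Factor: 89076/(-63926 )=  -2^1*3^1*13^1*571^1*31963^( - 1 ) = - 44538/31963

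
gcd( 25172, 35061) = 899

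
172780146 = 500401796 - 327621650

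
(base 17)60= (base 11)93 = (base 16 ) 66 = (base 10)102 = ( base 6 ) 250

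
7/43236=7/43236 = 0.00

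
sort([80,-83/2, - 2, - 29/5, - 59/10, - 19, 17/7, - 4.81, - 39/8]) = [ - 83/2, - 19, - 59/10, - 29/5, - 39/8, - 4.81,-2,17/7, 80] 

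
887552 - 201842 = 685710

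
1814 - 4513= - 2699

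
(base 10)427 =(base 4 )12223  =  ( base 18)15d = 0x1ab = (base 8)653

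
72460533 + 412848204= 485308737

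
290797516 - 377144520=-86347004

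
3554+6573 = 10127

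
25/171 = 25/171 = 0.15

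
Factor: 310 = 2^1*5^1*31^1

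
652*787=513124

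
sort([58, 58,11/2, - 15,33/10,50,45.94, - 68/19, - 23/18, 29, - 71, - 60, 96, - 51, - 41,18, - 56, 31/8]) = [ - 71, -60, - 56, -51, - 41, - 15, - 68/19,  -  23/18,33/10,31/8, 11/2,18, 29 , 45.94,50, 58,58,96]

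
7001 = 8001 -1000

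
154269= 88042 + 66227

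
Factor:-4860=  -  2^2*3^5 * 5^1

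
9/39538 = 9/39538 =0.00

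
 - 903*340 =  - 307020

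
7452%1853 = 40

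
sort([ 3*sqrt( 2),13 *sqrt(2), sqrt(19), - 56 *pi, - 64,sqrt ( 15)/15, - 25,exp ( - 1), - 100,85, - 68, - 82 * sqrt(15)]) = [ - 82  *  sqrt( 15) , - 56 * pi, - 100, - 68, - 64, - 25 , sqrt( 15 ) /15 , exp( - 1),3*sqrt(2),  sqrt(19),13*sqrt (2),  85] 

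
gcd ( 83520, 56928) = 96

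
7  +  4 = 11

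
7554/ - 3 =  - 2518/1 =- 2518.00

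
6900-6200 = 700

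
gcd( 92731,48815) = 1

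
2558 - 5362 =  - 2804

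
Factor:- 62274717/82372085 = -3^3 * 5^ (  -  1)*23^( -1)*61^1 * 37811^1*716279^( - 1 ) 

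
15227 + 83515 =98742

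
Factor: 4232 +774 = 2^1*2503^1 = 5006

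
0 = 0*944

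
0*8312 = 0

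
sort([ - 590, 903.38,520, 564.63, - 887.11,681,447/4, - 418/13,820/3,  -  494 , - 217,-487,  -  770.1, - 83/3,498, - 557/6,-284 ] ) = [ - 887.11, - 770.1,  -  590, - 494, - 487, - 284, - 217, - 557/6, - 418/13, - 83/3, 447/4,820/3,498,520, 564.63,681,903.38 ] 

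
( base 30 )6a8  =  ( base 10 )5708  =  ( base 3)21211102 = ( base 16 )164c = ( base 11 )431A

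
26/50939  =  26/50939 = 0.00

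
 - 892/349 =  - 3+155/349 = - 2.56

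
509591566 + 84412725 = 594004291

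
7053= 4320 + 2733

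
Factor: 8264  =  2^3*1033^1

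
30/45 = 2/3 = 0.67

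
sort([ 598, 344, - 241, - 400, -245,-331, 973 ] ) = [-400,  -  331,-245 ,  -  241,  344,598,973 ] 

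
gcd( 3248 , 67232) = 16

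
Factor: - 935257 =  -935257^1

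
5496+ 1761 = 7257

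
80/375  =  16/75 = 0.21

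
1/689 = 1/689 = 0.00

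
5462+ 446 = 5908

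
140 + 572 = 712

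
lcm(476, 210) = 7140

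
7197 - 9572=  -  2375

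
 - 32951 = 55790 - 88741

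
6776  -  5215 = 1561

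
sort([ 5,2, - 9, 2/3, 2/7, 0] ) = [ - 9, 0, 2/7,2/3,  2, 5 ] 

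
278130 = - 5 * ( - 55626)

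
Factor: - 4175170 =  - 2^1*5^1*359^1*1163^1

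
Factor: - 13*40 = - 520 = - 2^3*5^1*13^1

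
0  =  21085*0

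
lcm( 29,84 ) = 2436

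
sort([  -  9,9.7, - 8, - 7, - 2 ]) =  [ - 9, -8, - 7, - 2,9.7 ]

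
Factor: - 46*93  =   - 2^1*3^1*23^1*31^1 =- 4278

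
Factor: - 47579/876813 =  - 3^( - 1)*7^1*43^(- 1 ) = - 7/129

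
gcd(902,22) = 22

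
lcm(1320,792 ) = 3960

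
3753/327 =11 + 52/109 = 11.48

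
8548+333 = 8881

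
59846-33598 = 26248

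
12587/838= 15+17/838  =  15.02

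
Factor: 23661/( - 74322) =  - 2629/8258= - 2^ (-1)*11^1*239^1*4129^ ( - 1)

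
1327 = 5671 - 4344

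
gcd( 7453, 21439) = 1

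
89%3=2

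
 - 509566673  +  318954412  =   - 190612261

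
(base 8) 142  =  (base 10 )98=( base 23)46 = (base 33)2w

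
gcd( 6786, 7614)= 18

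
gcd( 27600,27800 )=200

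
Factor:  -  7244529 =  - 3^1*19^1*149^1*853^1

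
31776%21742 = 10034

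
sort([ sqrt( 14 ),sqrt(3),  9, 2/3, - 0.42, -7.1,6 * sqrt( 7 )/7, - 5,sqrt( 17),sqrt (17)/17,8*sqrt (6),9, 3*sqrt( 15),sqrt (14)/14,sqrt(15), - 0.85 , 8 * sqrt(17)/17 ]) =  [-7.1, - 5,-0.85,-0.42,sqrt( 17)/17, sqrt (14 ) /14,2/3,sqrt (3),8  *  sqrt (17)/17, 6*sqrt(7)/7, sqrt ( 14), sqrt(15 ), sqrt(17), 9 , 9, 3*sqrt( 15),  8* sqrt( 6) ]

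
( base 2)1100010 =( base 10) 98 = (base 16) 62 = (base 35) 2s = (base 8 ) 142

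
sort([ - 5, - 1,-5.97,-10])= [ - 10, - 5.97 ,-5,  -  1 ]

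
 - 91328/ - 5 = 91328/5 = 18265.60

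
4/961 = 4/961=0.00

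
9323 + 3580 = 12903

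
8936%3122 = 2692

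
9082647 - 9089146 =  - 6499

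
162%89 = 73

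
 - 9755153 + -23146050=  - 32901203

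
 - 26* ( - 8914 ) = 231764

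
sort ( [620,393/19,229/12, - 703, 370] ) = [ - 703, 229/12, 393/19, 370 , 620 ]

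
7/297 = 7/297 = 0.02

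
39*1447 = 56433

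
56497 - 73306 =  - 16809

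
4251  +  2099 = 6350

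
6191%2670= 851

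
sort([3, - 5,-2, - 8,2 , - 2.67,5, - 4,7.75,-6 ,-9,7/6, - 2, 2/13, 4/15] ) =[ - 9,-8  , - 6, - 5, - 4,-2.67,-2, - 2,2/13,4/15, 7/6, 2,3,5,7.75]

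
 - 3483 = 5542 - 9025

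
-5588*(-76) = 424688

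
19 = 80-61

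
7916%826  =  482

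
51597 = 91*567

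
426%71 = 0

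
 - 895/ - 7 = 895/7 = 127.86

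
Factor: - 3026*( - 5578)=2^2*17^1*89^1*2789^1= 16879028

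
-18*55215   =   - 993870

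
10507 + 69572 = 80079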